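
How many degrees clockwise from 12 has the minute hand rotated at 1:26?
The minute hand moves 6 degrees per minute.
At 1:26: 26 x 6 = 156 degrees

Final answer: 156 degrees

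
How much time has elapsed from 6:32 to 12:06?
From 6:32 to 12:06:
(12 x 60 + 6) - (6 x 60 + 32) = 726 - 392 = 334 minutes
= 5 hours and 34 minutes

Final answer: 5 hours and 34 minutes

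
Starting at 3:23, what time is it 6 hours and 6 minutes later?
Starting time: 3:23
Adding 6 minutes to 23 minutes: 23 + 6 = 29 minutes
Adding 6 hours: 3 + 6 = 9
Final time: 9:29

Final answer: 9:29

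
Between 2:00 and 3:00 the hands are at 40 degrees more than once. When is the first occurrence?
At t minutes past 2:00, the hour hand is at 30 x 2 + 0.5t degrees and the minute hand is at 6t degrees.
The smaller angle between them is 40 degrees when |30H - 5.5t| = 40 or |30H - 5.5t| = 320.
With H = 2, solve 30 x 2 - 5.5t = +/- target for each target:
  t = (30 x 2 - 40) / 5.5 = 3.64
  t = (30 x 2 + 40) / 5.5 = 18.18
  t = (30 x 2 - 320) / 5.5 = -47.27 (outside (0, 60))
  t = (30 x 2 + 320) / 5.5 = 69.09 (outside (0, 60))
Valid solutions in (0, 60): {3.64, 18.18} minutes.
The first occurrence is t = 3.64 minutes.
The hands form a 40-degree angle at 3.64 minutes past 2:00.

Final answer: 3.64 minutes past 2:00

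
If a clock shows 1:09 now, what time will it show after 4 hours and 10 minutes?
Starting time: 1:09
Adding 10 minutes to 9 minutes: 9 + 10 = 19 minutes
Adding 4 hours: 1 + 4 = 5
Final time: 5:19

Final answer: 5:19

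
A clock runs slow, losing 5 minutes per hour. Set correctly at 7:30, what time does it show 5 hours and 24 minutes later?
For every 60 true minutes, the faulty clock advances 60 - 5 = 55 minutes.
True elapsed: 5 hours and 24 minutes = 324 minutes.
Faulty clock advances: 324 x 55/60 = 297 minutes (drift: 27 minutes behind).
Shown time: 7:30 + 297 minutes = 12:27.

Final answer: 12:27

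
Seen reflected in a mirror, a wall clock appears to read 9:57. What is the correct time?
Reflection across the vertical (12-6) axis maps a hand at angle A degrees to (360 - A) degrees, which sends a reading of T minutes past 12:00 to (720 - T) minutes past 12:00.
Mirror reads 9:57 = 597 minutes past 12:00.
Actual time: (720 - 597) mod 720 = 123 minutes = 2:03.

Final answer: 2:03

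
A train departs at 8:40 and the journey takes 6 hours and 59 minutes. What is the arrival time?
Starting time: 8:40
Adding 59 minutes to 40 minutes: 40 + 59 = 99 minutes = 1 hour and 39 minutes
Adding 6 hours: 8 + 6 + 1 (carry) = 15 - 12 = 3
Final time: 3:39

Final answer: 3:39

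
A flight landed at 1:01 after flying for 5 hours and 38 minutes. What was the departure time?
Starting time: 1:01 = 61 total minutes past 12:00
Subtracting: 5 hours and 38 minutes = 338 minutes
61 - 338 = -277 (negative, add 12 hours = 720) = 443 minutes
= 7 hours and 23 minutes past 12:00 = 7:23

Final answer: 7:23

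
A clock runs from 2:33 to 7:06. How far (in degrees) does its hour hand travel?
The hour hand moves 0.5 degrees per minute.
Time elapsed: 7:06 - 2:33 = 273 minutes
Angular displacement: 273 x 0.5 = 136.5 degrees

Final answer: 136.5 degrees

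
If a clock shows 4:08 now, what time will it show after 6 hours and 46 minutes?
Starting time: 4:08
Adding 46 minutes to 8 minutes: 8 + 46 = 54 minutes
Adding 6 hours: 4 + 6 = 10
Final time: 10:54

Final answer: 10:54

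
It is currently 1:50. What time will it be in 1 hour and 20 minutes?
Starting time: 1:50
Adding 20 minutes to 50 minutes: 50 + 20 = 70 minutes = 1 hour and 10 minutes
Adding 1 hour: 1 + 1 + 1 (carry) = 3
Final time: 3:10

Final answer: 3:10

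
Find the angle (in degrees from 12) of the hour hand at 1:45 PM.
The hour hand moves 30 degrees per hour and 0.5 degrees per minute.
At 1:45: (1) x 30 + 45 x 0.5 = 30 + 22.5 = 52.5 degrees

Final answer: 52.5 degrees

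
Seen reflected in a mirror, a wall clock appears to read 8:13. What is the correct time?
Reflection across the vertical (12-6) axis maps a hand at angle A degrees to (360 - A) degrees, which sends a reading of T minutes past 12:00 to (720 - T) minutes past 12:00.
Mirror reads 8:13 = 493 minutes past 12:00.
Actual time: (720 - 493) mod 720 = 227 minutes = 3:47.

Final answer: 3:47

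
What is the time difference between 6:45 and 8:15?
From 6:45 to 8:15:
(8 x 60 + 15) - (6 x 60 + 45) = 495 - 405 = 90 minutes
= 1 hour and 30 minutes

Final answer: 1 hour and 30 minutes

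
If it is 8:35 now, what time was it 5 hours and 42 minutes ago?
Starting time: 8:35 = 515 total minutes past 12:00
Subtracting: 5 hours and 42 minutes = 342 minutes
515 - 342 = 173 minutes
= 2 hours and 53 minutes past 12:00 = 2:53

Final answer: 2:53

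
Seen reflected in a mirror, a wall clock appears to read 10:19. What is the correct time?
Reflection across the vertical (12-6) axis maps a hand at angle A degrees to (360 - A) degrees, which sends a reading of T minutes past 12:00 to (720 - T) minutes past 12:00.
Mirror reads 10:19 = 619 minutes past 12:00.
Actual time: (720 - 619) mod 720 = 101 minutes = 1:41.

Final answer: 1:41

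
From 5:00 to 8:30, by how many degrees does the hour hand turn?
The hour hand moves 0.5 degrees per minute.
Time elapsed: 8:30 - 5:00 = 210 minutes
Angular displacement: 210 x 0.5 = 105 degrees

Final answer: 105 degrees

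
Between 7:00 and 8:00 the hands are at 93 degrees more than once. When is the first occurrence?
At t minutes past 7:00, the hour hand is at 30 x 7 + 0.5t degrees and the minute hand is at 6t degrees.
The smaller angle between them is 93 degrees when |30H - 5.5t| = 93 or |30H - 5.5t| = 267.
With H = 7, solve 30 x 7 - 5.5t = +/- target for each target:
  t = (30 x 7 - 93) / 5.5 = 21.27
  t = (30 x 7 + 93) / 5.5 = 55.09
  t = (30 x 7 - 267) / 5.5 = -10.36 (outside (0, 60))
  t = (30 x 7 + 267) / 5.5 = 86.73 (outside (0, 60))
Valid solutions in (0, 60): {21.27, 55.09} minutes.
The first occurrence is t = 21.27 minutes.
The hands form a 93-degree angle at 21.27 minutes past 7:00.

Final answer: 21.27 minutes past 7:00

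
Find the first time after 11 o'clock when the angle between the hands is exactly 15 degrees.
At t minutes past 11:00, the hour hand is at 30 x 11 + 0.5t degrees and the minute hand is at 6t degrees.
The smaller angle between them is 15 degrees when |30H - 5.5t| = 15 or |30H - 5.5t| = 345.
With H = 11, solve 30 x 11 - 5.5t = +/- target for each target:
  t = (30 x 11 - 15) / 5.5 = 57.27
  t = (30 x 11 + 15) / 5.5 = 62.73 (outside (0, 60))
  t = (30 x 11 - 345) / 5.5 = -2.73 (outside (0, 60))
  t = (30 x 11 + 345) / 5.5 = 122.73 (outside (0, 60))
Valid solutions in (0, 60): {57.27} minutes.
The first occurrence is t = 57.27 minutes.
The hands form a 15-degree angle at 57.27 minutes past 11:00.

Final answer: 57.27 minutes past 11:00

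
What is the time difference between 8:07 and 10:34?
From 8:07 to 10:34:
(10 x 60 + 34) - (8 x 60 + 7) = 634 - 487 = 147 minutes
= 2 hours and 27 minutes

Final answer: 2 hours and 27 minutes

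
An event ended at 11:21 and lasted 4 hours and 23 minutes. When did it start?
Starting time: 11:21 = 681 total minutes past 12:00
Subtracting: 4 hours and 23 minutes = 263 minutes
681 - 263 = 418 minutes
= 6 hours and 58 minutes past 12:00 = 6:58

Final answer: 6:58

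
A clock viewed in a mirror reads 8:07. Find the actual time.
Reflection across the vertical (12-6) axis maps a hand at angle A degrees to (360 - A) degrees, which sends a reading of T minutes past 12:00 to (720 - T) minutes past 12:00.
Mirror reads 8:07 = 487 minutes past 12:00.
Actual time: (720 - 487) mod 720 = 233 minutes = 3:53.

Final answer: 3:53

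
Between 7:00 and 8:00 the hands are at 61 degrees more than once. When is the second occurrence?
At t minutes past 7:00, the hour hand is at 30 x 7 + 0.5t degrees and the minute hand is at 6t degrees.
The smaller angle between them is 61 degrees when |30H - 5.5t| = 61 or |30H - 5.5t| = 299.
With H = 7, solve 30 x 7 - 5.5t = +/- target for each target:
  t = (30 x 7 - 61) / 5.5 = 27.09
  t = (30 x 7 + 61) / 5.5 = 49.27
  t = (30 x 7 - 299) / 5.5 = -16.18 (outside (0, 60))
  t = (30 x 7 + 299) / 5.5 = 92.55 (outside (0, 60))
Valid solutions in (0, 60): {27.09, 49.27} minutes.
The second occurrence is t = 49.27 minutes.
The hands form a 61-degree angle at 49.27 minutes past 7:00.

Final answer: 49.27 minutes past 7:00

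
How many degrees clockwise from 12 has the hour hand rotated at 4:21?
The hour hand moves 30 degrees per hour and 0.5 degrees per minute.
At 4:21: (4) x 30 + 21 x 0.5 = 120 + 10.5 = 130.5 degrees

Final answer: 130.5 degrees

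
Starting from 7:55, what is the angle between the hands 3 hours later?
First find the time 3 hours after 7:55.
Total minutes: 7 x 60 + 55 + 3 x 60 + 0 = 655.
655 mod 720 = 655 minutes = 10:55.
Now compute the angle at 10:55:
Hour hand: 10 x 30 + 55 x 0.5 = 327.5 degrees
Minute hand: 55 x 6 = 330 degrees
Difference: |327.5 - 330| = 2.5 degrees
The angle is 2.5 degrees

Final answer: 2.5 degrees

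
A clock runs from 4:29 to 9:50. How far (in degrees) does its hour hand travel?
The hour hand moves 0.5 degrees per minute.
Time elapsed: 9:50 - 4:29 = 321 minutes
Angular displacement: 321 x 0.5 = 160.5 degrees

Final answer: 160.5 degrees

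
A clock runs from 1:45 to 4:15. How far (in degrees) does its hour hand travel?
The hour hand moves 0.5 degrees per minute.
Time elapsed: 4:15 - 1:45 = 150 minutes
Angular displacement: 150 x 0.5 = 75 degrees

Final answer: 75 degrees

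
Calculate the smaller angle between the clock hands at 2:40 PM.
Hour hand position: 2 x 30 + 40 x 0.5 = 80 degrees
Minute hand position: 40 x 6 = 240 degrees
Difference: |80 - 240| = 160 degrees
The angle between the hands is 160 degrees

Final answer: 160 degrees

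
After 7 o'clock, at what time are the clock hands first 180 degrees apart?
For hands to be 180 degrees apart: |30H - 5.5t| = 180
With H = 7: t = (30 x 7 + 180)/5.5 = 70.91 or t = (30 x 7 - 180)/5.5 = 5.45
First valid solution (0 < t < 60): t = 5.45 minutes
The hands are opposite at 5.45 minutes past 7:00.

Final answer: 5.45 minutes past 7:00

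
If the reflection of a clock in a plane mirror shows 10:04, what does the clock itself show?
Reflection across the vertical (12-6) axis maps a hand at angle A degrees to (360 - A) degrees, which sends a reading of T minutes past 12:00 to (720 - T) minutes past 12:00.
Mirror reads 10:04 = 604 minutes past 12:00.
Actual time: (720 - 604) mod 720 = 116 minutes = 1:56.

Final answer: 1:56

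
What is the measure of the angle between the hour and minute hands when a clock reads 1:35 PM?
Hour hand position: 1 x 30 + 35 x 0.5 = 47.5 degrees
Minute hand position: 35 x 6 = 210 degrees
Difference: |47.5 - 210| = 162.5 degrees
The angle between the hands is 162.5 degrees

Final answer: 162.5 degrees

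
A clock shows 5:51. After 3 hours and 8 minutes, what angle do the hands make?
First find the time 3 hours and 8 minutes after 5:51.
Total minutes: 5 x 60 + 51 + 3 x 60 + 8 = 539.
539 mod 720 = 539 minutes = 8:59.
Now compute the angle at 8:59:
Hour hand: 8 x 30 + 59 x 0.5 = 269.5 degrees
Minute hand: 59 x 6 = 354 degrees
Difference: |269.5 - 354| = 84.5 degrees
The angle is 84.5 degrees

Final answer: 84.5 degrees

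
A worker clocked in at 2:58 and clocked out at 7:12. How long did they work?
From 2:58 to 7:12:
(7 x 60 + 12) - (2 x 60 + 58) = 432 - 178 = 254 minutes
= 4 hours and 14 minutes

Final answer: 4 hours and 14 minutes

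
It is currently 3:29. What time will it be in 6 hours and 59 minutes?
Starting time: 3:29
Adding 59 minutes to 29 minutes: 29 + 59 = 88 minutes = 1 hour and 28 minutes
Adding 6 hours: 3 + 6 + 1 (carry) = 10
Final time: 10:28

Final answer: 10:28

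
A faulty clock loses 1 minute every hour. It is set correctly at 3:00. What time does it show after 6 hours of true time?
For every 60 true minutes, the faulty clock advances 60 - 1 = 59 minutes.
True elapsed: 6 hours = 360 minutes.
Faulty clock advances: 360 x 59/60 = 354 minutes (drift: 6 minutes behind).
Shown time: 3:00 + 354 minutes = 8:54.

Final answer: 8:54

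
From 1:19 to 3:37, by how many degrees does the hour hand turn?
The hour hand moves 0.5 degrees per minute.
Time elapsed: 3:37 - 1:19 = 138 minutes
Angular displacement: 138 x 0.5 = 69 degrees

Final answer: 69 degrees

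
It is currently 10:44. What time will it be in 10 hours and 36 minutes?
Starting time: 10:44
Adding 36 minutes to 44 minutes: 44 + 36 = 80 minutes = 1 hour and 20 minutes
Adding 10 hours: 10 + 10 + 1 (carry) = 21 - 12 = 9
Final time: 9:20

Final answer: 9:20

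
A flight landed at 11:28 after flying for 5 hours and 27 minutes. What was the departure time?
Starting time: 11:28 = 688 total minutes past 12:00
Subtracting: 5 hours and 27 minutes = 327 minutes
688 - 327 = 361 minutes
= 6 hours and 1 minute past 12:00 = 6:01

Final answer: 6:01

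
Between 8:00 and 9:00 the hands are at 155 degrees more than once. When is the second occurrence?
At t minutes past 8:00, the hour hand is at 30 x 8 + 0.5t degrees and the minute hand is at 6t degrees.
The smaller angle between them is 155 degrees when |30H - 5.5t| = 155 or |30H - 5.5t| = 205.
With H = 8, solve 30 x 8 - 5.5t = +/- target for each target:
  t = (30 x 8 - 155) / 5.5 = 15.45
  t = (30 x 8 + 155) / 5.5 = 71.82 (outside (0, 60))
  t = (30 x 8 - 205) / 5.5 = 6.36
  t = (30 x 8 + 205) / 5.5 = 80.91 (outside (0, 60))
Valid solutions in (0, 60): {6.36, 15.45} minutes.
The second occurrence is t = 15.45 minutes.
The hands form a 155-degree angle at 15.45 minutes past 8:00.

Final answer: 15.45 minutes past 8:00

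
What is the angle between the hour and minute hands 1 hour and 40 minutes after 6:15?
First find the time 1 hour and 40 minutes after 6:15.
Total minutes: 6 x 60 + 15 + 1 x 60 + 40 = 475.
475 mod 720 = 475 minutes = 7:55.
Now compute the angle at 7:55:
Hour hand: 7 x 30 + 55 x 0.5 = 237.5 degrees
Minute hand: 55 x 6 = 330 degrees
Difference: |237.5 - 330| = 92.5 degrees
The angle is 92.5 degrees

Final answer: 92.5 degrees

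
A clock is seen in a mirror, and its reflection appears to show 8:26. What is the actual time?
Reflection across the vertical (12-6) axis maps a hand at angle A degrees to (360 - A) degrees, which sends a reading of T minutes past 12:00 to (720 - T) minutes past 12:00.
Mirror reads 8:26 = 506 minutes past 12:00.
Actual time: (720 - 506) mod 720 = 214 minutes = 3:34.

Final answer: 3:34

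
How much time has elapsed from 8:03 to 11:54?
From 8:03 to 11:54:
(11 x 60 + 54) - (8 x 60 + 3) = 714 - 483 = 231 minutes
= 3 hours and 51 minutes

Final answer: 3 hours and 51 minutes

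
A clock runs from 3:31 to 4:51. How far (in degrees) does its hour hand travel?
The hour hand moves 0.5 degrees per minute.
Time elapsed: 4:51 - 3:31 = 80 minutes
Angular displacement: 80 x 0.5 = 40 degrees

Final answer: 40 degrees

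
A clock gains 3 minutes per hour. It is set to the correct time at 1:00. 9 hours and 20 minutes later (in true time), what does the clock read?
For every 60 true minutes, the faulty clock advances 60 + 3 = 63 minutes.
True elapsed: 9 hours and 20 minutes = 560 minutes.
Faulty clock advances: 560 x 63/60 = 588 minutes (drift: 28 minutes ahead).
Shown time: 1:00 + 588 minutes = 10:48.

Final answer: 10:48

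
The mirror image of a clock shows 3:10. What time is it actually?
Reflection across the vertical (12-6) axis maps a hand at angle A degrees to (360 - A) degrees, which sends a reading of T minutes past 12:00 to (720 - T) minutes past 12:00.
Mirror reads 3:10 = 190 minutes past 12:00.
Actual time: (720 - 190) mod 720 = 530 minutes = 8:50.

Final answer: 8:50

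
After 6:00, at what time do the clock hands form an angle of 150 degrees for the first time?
At t minutes past 6:00, the hour hand is at 30 x 6 + 0.5t degrees and the minute hand is at 6t degrees.
The smaller angle between them is 150 degrees when |30H - 5.5t| = 150 or |30H - 5.5t| = 210.
With H = 6, solve 30 x 6 - 5.5t = +/- target for each target:
  t = (30 x 6 - 150) / 5.5 = 5.45
  t = (30 x 6 + 150) / 5.5 = 60 (outside (0, 60))
  t = (30 x 6 - 210) / 5.5 = -5.45 (outside (0, 60))
  t = (30 x 6 + 210) / 5.5 = 70.91 (outside (0, 60))
Valid solutions in (0, 60): {5.45} minutes.
The first occurrence is t = 5.45 minutes.
The hands form a 150-degree angle at 5.45 minutes past 6:00.

Final answer: 5.45 minutes past 6:00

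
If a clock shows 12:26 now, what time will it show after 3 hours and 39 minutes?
Starting time: 12:26
Adding 39 minutes to 26 minutes: 26 + 39 = 65 minutes = 1 hour and 5 minutes
Adding 3 hours: 12 + 3 + 1 (carry) = 16 - 12 = 4
Final time: 4:05

Final answer: 4:05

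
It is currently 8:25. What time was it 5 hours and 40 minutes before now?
Starting time: 8:25 = 505 total minutes past 12:00
Subtracting: 5 hours and 40 minutes = 340 minutes
505 - 340 = 165 minutes
= 2 hours and 45 minutes past 12:00 = 2:45

Final answer: 2:45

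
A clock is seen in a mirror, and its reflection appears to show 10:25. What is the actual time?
Reflection across the vertical (12-6) axis maps a hand at angle A degrees to (360 - A) degrees, which sends a reading of T minutes past 12:00 to (720 - T) minutes past 12:00.
Mirror reads 10:25 = 625 minutes past 12:00.
Actual time: (720 - 625) mod 720 = 95 minutes = 1:35.

Final answer: 1:35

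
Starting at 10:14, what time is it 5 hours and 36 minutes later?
Starting time: 10:14
Adding 36 minutes to 14 minutes: 14 + 36 = 50 minutes
Adding 5 hours: 10 + 5 = 15 - 12 = 3
Final time: 3:50

Final answer: 3:50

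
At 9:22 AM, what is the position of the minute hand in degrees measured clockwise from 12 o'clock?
The minute hand moves 6 degrees per minute.
At 9:22: 22 x 6 = 132 degrees

Final answer: 132 degrees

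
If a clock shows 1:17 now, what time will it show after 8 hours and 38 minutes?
Starting time: 1:17
Adding 38 minutes to 17 minutes: 17 + 38 = 55 minutes
Adding 8 hours: 1 + 8 = 9
Final time: 9:55

Final answer: 9:55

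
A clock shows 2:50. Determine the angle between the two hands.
Hour hand position: 2 x 30 + 50 x 0.5 = 85 degrees
Minute hand position: 50 x 6 = 300 degrees
Difference: |85 - 300| = 215 degrees
Since 215 > 180, the smaller angle is 360 - 215 = 145 degrees

Final answer: 145 degrees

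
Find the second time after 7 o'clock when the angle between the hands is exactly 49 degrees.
At t minutes past 7:00, the hour hand is at 30 x 7 + 0.5t degrees and the minute hand is at 6t degrees.
The smaller angle between them is 49 degrees when |30H - 5.5t| = 49 or |30H - 5.5t| = 311.
With H = 7, solve 30 x 7 - 5.5t = +/- target for each target:
  t = (30 x 7 - 49) / 5.5 = 29.27
  t = (30 x 7 + 49) / 5.5 = 47.09
  t = (30 x 7 - 311) / 5.5 = -18.36 (outside (0, 60))
  t = (30 x 7 + 311) / 5.5 = 94.73 (outside (0, 60))
Valid solutions in (0, 60): {29.27, 47.09} minutes.
The second occurrence is t = 47.09 minutes.
The hands form a 49-degree angle at 47.09 minutes past 7:00.

Final answer: 47.09 minutes past 7:00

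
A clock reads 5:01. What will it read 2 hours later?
Starting time: 5:01
Adding 0 minutes to 1 minute: 1 + 0 = 1 minutes
Adding 2 hours: 5 + 2 = 7
Final time: 7:01

Final answer: 7:01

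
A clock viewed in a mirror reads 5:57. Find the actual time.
Reflection across the vertical (12-6) axis maps a hand at angle A degrees to (360 - A) degrees, which sends a reading of T minutes past 12:00 to (720 - T) minutes past 12:00.
Mirror reads 5:57 = 357 minutes past 12:00.
Actual time: (720 - 357) mod 720 = 363 minutes = 6:03.

Final answer: 6:03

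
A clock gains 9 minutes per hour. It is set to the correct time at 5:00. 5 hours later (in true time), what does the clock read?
For every 60 true minutes, the faulty clock advances 60 + 9 = 69 minutes.
True elapsed: 5 hours = 300 minutes.
Faulty clock advances: 300 x 69/60 = 345 minutes (drift: 45 minutes ahead).
Shown time: 5:00 + 345 minutes = 10:45.

Final answer: 10:45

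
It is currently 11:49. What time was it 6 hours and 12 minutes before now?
Starting time: 11:49 = 709 total minutes past 12:00
Subtracting: 6 hours and 12 minutes = 372 minutes
709 - 372 = 337 minutes
= 5 hours and 37 minutes past 12:00 = 5:37

Final answer: 5:37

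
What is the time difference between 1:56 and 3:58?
From 1:56 to 3:58:
(3 x 60 + 58) - (1 x 60 + 56) = 238 - 116 = 122 minutes
= 2 hours and 2 minutes

Final answer: 2 hours and 2 minutes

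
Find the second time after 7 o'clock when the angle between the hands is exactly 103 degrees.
At t minutes past 7:00, the hour hand is at 30 x 7 + 0.5t degrees and the minute hand is at 6t degrees.
The smaller angle between them is 103 degrees when |30H - 5.5t| = 103 or |30H - 5.5t| = 257.
With H = 7, solve 30 x 7 - 5.5t = +/- target for each target:
  t = (30 x 7 - 103) / 5.5 = 19.45
  t = (30 x 7 + 103) / 5.5 = 56.91
  t = (30 x 7 - 257) / 5.5 = -8.55 (outside (0, 60))
  t = (30 x 7 + 257) / 5.5 = 84.91 (outside (0, 60))
Valid solutions in (0, 60): {19.45, 56.91} minutes.
The second occurrence is t = 56.91 minutes.
The hands form a 103-degree angle at 56.91 minutes past 7:00.

Final answer: 56.91 minutes past 7:00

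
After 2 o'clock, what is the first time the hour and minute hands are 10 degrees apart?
At t minutes past 2:00, the hour hand is at 30 x 2 + 0.5t degrees and the minute hand is at 6t degrees.
The smaller angle between them is 10 degrees when |30H - 5.5t| = 10 or |30H - 5.5t| = 350.
With H = 2, solve 30 x 2 - 5.5t = +/- target for each target:
  t = (30 x 2 - 10) / 5.5 = 9.09
  t = (30 x 2 + 10) / 5.5 = 12.73
  t = (30 x 2 - 350) / 5.5 = -52.73 (outside (0, 60))
  t = (30 x 2 + 350) / 5.5 = 74.55 (outside (0, 60))
Valid solutions in (0, 60): {9.09, 12.73} minutes.
The first occurrence is t = 9.09 minutes.
The hands form a 10-degree angle at 9.09 minutes past 2:00.

Final answer: 9.09 minutes past 2:00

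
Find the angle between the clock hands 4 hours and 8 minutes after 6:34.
First find the time 4 hours and 8 minutes after 6:34.
Total minutes: 6 x 60 + 34 + 4 x 60 + 8 = 642.
642 mod 720 = 642 minutes = 10:42.
Now compute the angle at 10:42:
Hour hand: 10 x 30 + 42 x 0.5 = 321 degrees
Minute hand: 42 x 6 = 252 degrees
Difference: |321 - 252| = 69 degrees
The angle is 69 degrees

Final answer: 69 degrees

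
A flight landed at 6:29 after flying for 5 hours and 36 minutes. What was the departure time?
Starting time: 6:29 = 389 total minutes past 12:00
Subtracting: 5 hours and 36 minutes = 336 minutes
389 - 336 = 53 minutes
= 53 minutes past 12:00 = 12:53

Final answer: 12:53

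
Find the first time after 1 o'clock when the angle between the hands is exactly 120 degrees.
At t minutes past 1:00, the hour hand is at 30 x 1 + 0.5t degrees and the minute hand is at 6t degrees.
The smaller angle between them is 120 degrees when |30H - 5.5t| = 120 or |30H - 5.5t| = 240.
With H = 1, solve 30 x 1 - 5.5t = +/- target for each target:
  t = (30 x 1 - 120) / 5.5 = -16.36 (outside (0, 60))
  t = (30 x 1 + 120) / 5.5 = 27.27
  t = (30 x 1 - 240) / 5.5 = -38.18 (outside (0, 60))
  t = (30 x 1 + 240) / 5.5 = 49.09
Valid solutions in (0, 60): {27.27, 49.09} minutes.
The first occurrence is t = 27.27 minutes.
The hands form a 120-degree angle at 27.27 minutes past 1:00.

Final answer: 27.27 minutes past 1:00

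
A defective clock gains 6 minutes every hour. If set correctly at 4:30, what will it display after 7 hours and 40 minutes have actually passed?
For every 60 true minutes, the faulty clock advances 60 + 6 = 66 minutes.
True elapsed: 7 hours and 40 minutes = 460 minutes.
Faulty clock advances: 460 x 66/60 = 506 minutes (drift: 46 minutes ahead).
Shown time: 4:30 + 506 minutes = 12:56.

Final answer: 12:56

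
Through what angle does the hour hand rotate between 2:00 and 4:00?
The hour hand moves 0.5 degrees per minute.
Time elapsed: 4:00 - 2:00 = 120 minutes
Angular displacement: 120 x 0.5 = 60 degrees

Final answer: 60 degrees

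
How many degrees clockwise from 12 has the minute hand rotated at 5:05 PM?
The minute hand moves 6 degrees per minute.
At 5:05: 5 x 6 = 30 degrees

Final answer: 30 degrees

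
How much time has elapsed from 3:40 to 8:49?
From 3:40 to 8:49:
(8 x 60 + 49) - (3 x 60 + 40) = 529 - 220 = 309 minutes
= 5 hours and 9 minutes

Final answer: 5 hours and 9 minutes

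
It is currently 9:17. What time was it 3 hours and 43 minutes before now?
Starting time: 9:17 = 557 total minutes past 12:00
Subtracting: 3 hours and 43 minutes = 223 minutes
557 - 223 = 334 minutes
= 5 hours and 34 minutes past 12:00 = 5:34

Final answer: 5:34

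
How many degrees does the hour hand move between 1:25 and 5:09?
The hour hand moves 0.5 degrees per minute.
Time elapsed: 5:09 - 1:25 = 224 minutes
Angular displacement: 224 x 0.5 = 112 degrees

Final answer: 112 degrees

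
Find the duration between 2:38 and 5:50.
From 2:38 to 5:50:
(5 x 60 + 50) - (2 x 60 + 38) = 350 - 158 = 192 minutes
= 3 hours and 12 minutes

Final answer: 3 hours and 12 minutes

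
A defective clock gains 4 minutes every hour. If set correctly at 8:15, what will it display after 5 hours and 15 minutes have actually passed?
For every 60 true minutes, the faulty clock advances 60 + 4 = 64 minutes.
True elapsed: 5 hours and 15 minutes = 315 minutes.
Faulty clock advances: 315 x 64/60 = 336 minutes (drift: 21 minutes ahead).
Shown time: 8:15 + 336 minutes = 1:51.

Final answer: 1:51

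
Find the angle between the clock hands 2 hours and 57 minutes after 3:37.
First find the time 2 hours and 57 minutes after 3:37.
Total minutes: 3 x 60 + 37 + 2 x 60 + 57 = 394.
394 mod 720 = 394 minutes = 6:34.
Now compute the angle at 6:34:
Hour hand: 6 x 30 + 34 x 0.5 = 197 degrees
Minute hand: 34 x 6 = 204 degrees
Difference: |197 - 204| = 7 degrees
The angle is 7 degrees

Final answer: 7 degrees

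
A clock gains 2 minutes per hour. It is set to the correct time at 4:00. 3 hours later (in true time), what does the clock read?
For every 60 true minutes, the faulty clock advances 60 + 2 = 62 minutes.
True elapsed: 3 hours = 180 minutes.
Faulty clock advances: 180 x 62/60 = 186 minutes (drift: 6 minutes ahead).
Shown time: 4:00 + 186 minutes = 7:06.

Final answer: 7:06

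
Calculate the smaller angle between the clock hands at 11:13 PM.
Hour hand position: 11 x 30 + 13 x 0.5 = 336.5 degrees
Minute hand position: 13 x 6 = 78 degrees
Difference: |336.5 - 78| = 258.5 degrees
Since 258.5 > 180, the smaller angle is 360 - 258.5 = 101.5 degrees

Final answer: 101.5 degrees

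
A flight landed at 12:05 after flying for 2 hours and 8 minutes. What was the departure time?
Starting time: 12:05 = 5 total minutes past 12:00
Subtracting: 2 hours and 8 minutes = 128 minutes
5 - 128 = -123 (negative, add 12 hours = 720) = 597 minutes
= 9 hours and 57 minutes past 12:00 = 9:57

Final answer: 9:57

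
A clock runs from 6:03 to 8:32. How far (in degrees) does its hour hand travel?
The hour hand moves 0.5 degrees per minute.
Time elapsed: 8:32 - 6:03 = 149 minutes
Angular displacement: 149 x 0.5 = 74.5 degrees

Final answer: 74.5 degrees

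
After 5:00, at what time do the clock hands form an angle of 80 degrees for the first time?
At t minutes past 5:00, the hour hand is at 30 x 5 + 0.5t degrees and the minute hand is at 6t degrees.
The smaller angle between them is 80 degrees when |30H - 5.5t| = 80 or |30H - 5.5t| = 280.
With H = 5, solve 30 x 5 - 5.5t = +/- target for each target:
  t = (30 x 5 - 80) / 5.5 = 12.73
  t = (30 x 5 + 80) / 5.5 = 41.82
  t = (30 x 5 - 280) / 5.5 = -23.64 (outside (0, 60))
  t = (30 x 5 + 280) / 5.5 = 78.18 (outside (0, 60))
Valid solutions in (0, 60): {12.73, 41.82} minutes.
The first occurrence is t = 12.73 minutes.
The hands form a 80-degree angle at 12.73 minutes past 5:00.

Final answer: 12.73 minutes past 5:00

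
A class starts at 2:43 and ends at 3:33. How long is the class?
From 2:43 to 3:33:
(3 x 60 + 33) - (2 x 60 + 43) = 213 - 163 = 50 minutes
= 50 minutes

Final answer: 50 minutes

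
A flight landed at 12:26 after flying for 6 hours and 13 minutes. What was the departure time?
Starting time: 12:26 = 26 total minutes past 12:00
Subtracting: 6 hours and 13 minutes = 373 minutes
26 - 373 = -347 (negative, add 12 hours = 720) = 373 minutes
= 6 hours and 13 minutes past 12:00 = 6:13

Final answer: 6:13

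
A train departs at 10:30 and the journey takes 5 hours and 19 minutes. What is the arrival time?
Starting time: 10:30
Adding 19 minutes to 30 minutes: 30 + 19 = 49 minutes
Adding 5 hours: 10 + 5 = 15 - 12 = 3
Final time: 3:49

Final answer: 3:49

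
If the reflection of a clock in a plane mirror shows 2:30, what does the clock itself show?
Reflection across the vertical (12-6) axis maps a hand at angle A degrees to (360 - A) degrees, which sends a reading of T minutes past 12:00 to (720 - T) minutes past 12:00.
Mirror reads 2:30 = 150 minutes past 12:00.
Actual time: (720 - 150) mod 720 = 570 minutes = 9:30.

Final answer: 9:30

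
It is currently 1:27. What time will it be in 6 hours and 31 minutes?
Starting time: 1:27
Adding 31 minutes to 27 minutes: 27 + 31 = 58 minutes
Adding 6 hours: 1 + 6 = 7
Final time: 7:58

Final answer: 7:58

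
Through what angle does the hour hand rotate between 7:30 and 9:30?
The hour hand moves 0.5 degrees per minute.
Time elapsed: 9:30 - 7:30 = 120 minutes
Angular displacement: 120 x 0.5 = 60 degrees

Final answer: 60 degrees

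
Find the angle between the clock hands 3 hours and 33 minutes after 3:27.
First find the time 3 hours and 33 minutes after 3:27.
Total minutes: 3 x 60 + 27 + 3 x 60 + 33 = 420.
420 mod 720 = 420 minutes = 7:00.
Now compute the angle at 7:00:
Hour hand: 7 x 30 + 0 x 0.5 = 210 degrees
Minute hand: 0 x 6 = 0 degrees
Difference: |210 - 0| = 210 degrees
Smaller angle: 360 - 210 = 150 degrees

Final answer: 150 degrees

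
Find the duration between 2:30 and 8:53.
From 2:30 to 8:53:
(8 x 60 + 53) - (2 x 60 + 30) = 533 - 150 = 383 minutes
= 6 hours and 23 minutes

Final answer: 6 hours and 23 minutes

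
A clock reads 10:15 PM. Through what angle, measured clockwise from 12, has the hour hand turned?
The hour hand moves 30 degrees per hour and 0.5 degrees per minute.
At 10:15: (10) x 30 + 15 x 0.5 = 300 + 7.5 = 307.5 degrees

Final answer: 307.5 degrees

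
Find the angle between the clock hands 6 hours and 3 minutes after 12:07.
First find the time 6 hours and 3 minutes after 12:07.
Total minutes: 12 x 60 + 7 + 6 x 60 + 3 = 1090.
1090 mod 720 = 370 minutes = 6:10.
Now compute the angle at 6:10:
Hour hand: 6 x 30 + 10 x 0.5 = 185 degrees
Minute hand: 10 x 6 = 60 degrees
Difference: |185 - 60| = 125 degrees
The angle is 125 degrees

Final answer: 125 degrees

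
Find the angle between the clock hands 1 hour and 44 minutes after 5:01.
First find the time 1 hour and 44 minutes after 5:01.
Total minutes: 5 x 60 + 1 + 1 x 60 + 44 = 405.
405 mod 720 = 405 minutes = 6:45.
Now compute the angle at 6:45:
Hour hand: 6 x 30 + 45 x 0.5 = 202.5 degrees
Minute hand: 45 x 6 = 270 degrees
Difference: |202.5 - 270| = 67.5 degrees
The angle is 67.5 degrees

Final answer: 67.5 degrees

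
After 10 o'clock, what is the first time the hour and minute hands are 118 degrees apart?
At t minutes past 10:00, the hour hand is at 30 x 10 + 0.5t degrees and the minute hand is at 6t degrees.
The smaller angle between them is 118 degrees when |30H - 5.5t| = 118 or |30H - 5.5t| = 242.
With H = 10, solve 30 x 10 - 5.5t = +/- target for each target:
  t = (30 x 10 - 118) / 5.5 = 33.09
  t = (30 x 10 + 118) / 5.5 = 76 (outside (0, 60))
  t = (30 x 10 - 242) / 5.5 = 10.55
  t = (30 x 10 + 242) / 5.5 = 98.55 (outside (0, 60))
Valid solutions in (0, 60): {10.55, 33.09} minutes.
The first occurrence is t = 10.55 minutes.
The hands form a 118-degree angle at 10.55 minutes past 10:00.

Final answer: 10.55 minutes past 10:00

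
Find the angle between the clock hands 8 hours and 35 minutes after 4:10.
First find the time 8 hours and 35 minutes after 4:10.
Total minutes: 4 x 60 + 10 + 8 x 60 + 35 = 765.
765 mod 720 = 45 minutes = 12:45.
Now compute the angle at 12:45:
Hour hand: 0 x 30 + 45 x 0.5 = 22.5 degrees
Minute hand: 45 x 6 = 270 degrees
Difference: |22.5 - 270| = 247.5 degrees
Smaller angle: 360 - 247.5 = 112.5 degrees

Final answer: 112.5 degrees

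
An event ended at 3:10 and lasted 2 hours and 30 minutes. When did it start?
Starting time: 3:10 = 190 total minutes past 12:00
Subtracting: 2 hours and 30 minutes = 150 minutes
190 - 150 = 40 minutes
= 40 minutes past 12:00 = 12:40

Final answer: 12:40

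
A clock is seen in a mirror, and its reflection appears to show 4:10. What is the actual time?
Reflection across the vertical (12-6) axis maps a hand at angle A degrees to (360 - A) degrees, which sends a reading of T minutes past 12:00 to (720 - T) minutes past 12:00.
Mirror reads 4:10 = 250 minutes past 12:00.
Actual time: (720 - 250) mod 720 = 470 minutes = 7:50.

Final answer: 7:50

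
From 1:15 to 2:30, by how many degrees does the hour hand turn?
The hour hand moves 0.5 degrees per minute.
Time elapsed: 2:30 - 1:15 = 75 minutes
Angular displacement: 75 x 0.5 = 37.5 degrees

Final answer: 37.5 degrees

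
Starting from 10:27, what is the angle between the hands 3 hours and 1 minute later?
First find the time 3 hours and 1 minute after 10:27.
Total minutes: 10 x 60 + 27 + 3 x 60 + 1 = 808.
808 mod 720 = 88 minutes = 1:28.
Now compute the angle at 1:28:
Hour hand: 1 x 30 + 28 x 0.5 = 44 degrees
Minute hand: 28 x 6 = 168 degrees
Difference: |44 - 168| = 124 degrees
The angle is 124 degrees

Final answer: 124 degrees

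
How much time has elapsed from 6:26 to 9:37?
From 6:26 to 9:37:
(9 x 60 + 37) - (6 x 60 + 26) = 577 - 386 = 191 minutes
= 3 hours and 11 minutes

Final answer: 3 hours and 11 minutes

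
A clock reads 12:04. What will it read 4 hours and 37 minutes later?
Starting time: 12:04
Adding 37 minutes to 4 minutes: 4 + 37 = 41 minutes
Adding 4 hours: 12 + 4 = 16 - 12 = 4
Final time: 4:41

Final answer: 4:41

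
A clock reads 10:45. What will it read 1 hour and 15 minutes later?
Starting time: 10:45
Adding 15 minutes to 45 minutes: 45 + 15 = 60 minutes = 1 hour
Adding 1 hour: 10 + 1 + 1 (carry) = 12
Final time: 12:00

Final answer: 12:00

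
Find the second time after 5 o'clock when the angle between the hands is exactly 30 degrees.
At t minutes past 5:00, the hour hand is at 30 x 5 + 0.5t degrees and the minute hand is at 6t degrees.
The smaller angle between them is 30 degrees when |30H - 5.5t| = 30 or |30H - 5.5t| = 330.
With H = 5, solve 30 x 5 - 5.5t = +/- target for each target:
  t = (30 x 5 - 30) / 5.5 = 21.82
  t = (30 x 5 + 30) / 5.5 = 32.73
  t = (30 x 5 - 330) / 5.5 = -32.73 (outside (0, 60))
  t = (30 x 5 + 330) / 5.5 = 87.27 (outside (0, 60))
Valid solutions in (0, 60): {21.82, 32.73} minutes.
The second occurrence is t = 32.73 minutes.
The hands form a 30-degree angle at 32.73 minutes past 5:00.

Final answer: 32.73 minutes past 5:00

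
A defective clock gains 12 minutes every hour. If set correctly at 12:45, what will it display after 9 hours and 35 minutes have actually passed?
For every 60 true minutes, the faulty clock advances 60 + 12 = 72 minutes.
True elapsed: 9 hours and 35 minutes = 575 minutes.
Faulty clock advances: 575 x 72/60 = 690 minutes (drift: 115 minutes ahead).
Shown time: 12:45 + 690 minutes = 12:15.

Final answer: 12:15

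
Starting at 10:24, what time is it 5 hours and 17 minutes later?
Starting time: 10:24
Adding 17 minutes to 24 minutes: 24 + 17 = 41 minutes
Adding 5 hours: 10 + 5 = 15 - 12 = 3
Final time: 3:41

Final answer: 3:41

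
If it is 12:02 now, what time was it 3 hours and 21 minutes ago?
Starting time: 12:02 = 2 total minutes past 12:00
Subtracting: 3 hours and 21 minutes = 201 minutes
2 - 201 = -199 (negative, add 12 hours = 720) = 521 minutes
= 8 hours and 41 minutes past 12:00 = 8:41

Final answer: 8:41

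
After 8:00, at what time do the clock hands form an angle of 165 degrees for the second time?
At t minutes past 8:00, the hour hand is at 30 x 8 + 0.5t degrees and the minute hand is at 6t degrees.
The smaller angle between them is 165 degrees when |30H - 5.5t| = 165 or |30H - 5.5t| = 195.
With H = 8, solve 30 x 8 - 5.5t = +/- target for each target:
  t = (30 x 8 - 165) / 5.5 = 13.64
  t = (30 x 8 + 165) / 5.5 = 73.64 (outside (0, 60))
  t = (30 x 8 - 195) / 5.5 = 8.18
  t = (30 x 8 + 195) / 5.5 = 79.09 (outside (0, 60))
Valid solutions in (0, 60): {8.18, 13.64} minutes.
The second occurrence is t = 13.64 minutes.
The hands form a 165-degree angle at 13.64 minutes past 8:00.

Final answer: 13.64 minutes past 8:00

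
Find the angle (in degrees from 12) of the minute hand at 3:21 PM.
The minute hand moves 6 degrees per minute.
At 3:21: 21 x 6 = 126 degrees

Final answer: 126 degrees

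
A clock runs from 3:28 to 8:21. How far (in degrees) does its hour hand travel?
The hour hand moves 0.5 degrees per minute.
Time elapsed: 8:21 - 3:28 = 293 minutes
Angular displacement: 293 x 0.5 = 146.5 degrees

Final answer: 146.5 degrees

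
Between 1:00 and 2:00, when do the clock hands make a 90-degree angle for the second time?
At t minutes past 1:00, the hour hand is at 30 x 1 + 0.5t degrees and the minute hand is at 6t degrees.
The smaller angle between them is 90 degrees when |30H - 5.5t| = 90 or |30H - 5.5t| = 270.
With H = 1, solve 30 x 1 - 5.5t = +/- target for each target:
  t = (30 x 1 - 90) / 5.5 = -10.91 (outside (0, 60))
  t = (30 x 1 + 90) / 5.5 = 21.82
  t = (30 x 1 - 270) / 5.5 = -43.64 (outside (0, 60))
  t = (30 x 1 + 270) / 5.5 = 54.55
Valid solutions in (0, 60): {21.82, 54.55} minutes.
The second occurrence is t = 54.55 minutes.
The hands form a 90-degree angle at 54.55 minutes past 1:00.

Final answer: 54.55 minutes past 1:00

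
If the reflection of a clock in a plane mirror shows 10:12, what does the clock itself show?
Reflection across the vertical (12-6) axis maps a hand at angle A degrees to (360 - A) degrees, which sends a reading of T minutes past 12:00 to (720 - T) minutes past 12:00.
Mirror reads 10:12 = 612 minutes past 12:00.
Actual time: (720 - 612) mod 720 = 108 minutes = 1:48.

Final answer: 1:48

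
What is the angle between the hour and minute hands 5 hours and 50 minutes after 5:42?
First find the time 5 hours and 50 minutes after 5:42.
Total minutes: 5 x 60 + 42 + 5 x 60 + 50 = 692.
692 mod 720 = 692 minutes = 11:32.
Now compute the angle at 11:32:
Hour hand: 11 x 30 + 32 x 0.5 = 346 degrees
Minute hand: 32 x 6 = 192 degrees
Difference: |346 - 192| = 154 degrees
The angle is 154 degrees

Final answer: 154 degrees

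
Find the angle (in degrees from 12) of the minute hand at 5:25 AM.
The minute hand moves 6 degrees per minute.
At 5:25: 25 x 6 = 150 degrees

Final answer: 150 degrees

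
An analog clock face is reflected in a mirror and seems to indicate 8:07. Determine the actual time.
Reflection across the vertical (12-6) axis maps a hand at angle A degrees to (360 - A) degrees, which sends a reading of T minutes past 12:00 to (720 - T) minutes past 12:00.
Mirror reads 8:07 = 487 minutes past 12:00.
Actual time: (720 - 487) mod 720 = 233 minutes = 3:53.

Final answer: 3:53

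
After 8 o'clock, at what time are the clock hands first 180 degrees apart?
For hands to be 180 degrees apart: |30H - 5.5t| = 180
With H = 8: t = (30 x 8 + 180)/5.5 = 76.36 or t = (30 x 8 - 180)/5.5 = 10.91
First valid solution (0 < t < 60): t = 10.91 minutes
The hands are opposite at 10.91 minutes past 8:00.

Final answer: 10.91 minutes past 8:00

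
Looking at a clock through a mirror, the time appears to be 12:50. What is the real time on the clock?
Reflection across the vertical (12-6) axis maps a hand at angle A degrees to (360 - A) degrees, which sends a reading of T minutes past 12:00 to (720 - T) minutes past 12:00.
Mirror reads 12:50 = 50 minutes past 12:00.
Actual time: (720 - 50) mod 720 = 670 minutes = 11:10.

Final answer: 11:10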